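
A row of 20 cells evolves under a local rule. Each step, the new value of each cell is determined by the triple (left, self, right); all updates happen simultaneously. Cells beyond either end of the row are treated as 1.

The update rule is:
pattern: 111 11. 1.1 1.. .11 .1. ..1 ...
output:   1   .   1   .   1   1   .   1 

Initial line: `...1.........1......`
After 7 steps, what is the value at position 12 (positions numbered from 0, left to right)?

1

step 1: .1.1.1111111.1.1111.
step 2: 11111111111.111111.1
step 3: 1111111111.111111.11
step 4: 111111111.111111.111
step 5: 11111111.111111.1111
step 6: 1111111.111111.11111
step 7: 111111.111111.111111
position 12 holds 1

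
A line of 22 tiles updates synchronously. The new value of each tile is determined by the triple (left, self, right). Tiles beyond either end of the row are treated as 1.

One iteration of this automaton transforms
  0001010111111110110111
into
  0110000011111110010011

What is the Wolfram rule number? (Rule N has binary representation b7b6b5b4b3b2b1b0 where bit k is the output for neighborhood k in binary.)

195

position 8: 111 → 1  (bit 7 = 1)
position 14: 110 → 1  (bit 6 = 1)
position 4: 101 → 0  (bit 5 = 0)
position 0: 100 → 0  (bit 4 = 0)
position 7: 011 → 0  (bit 3 = 0)
position 3: 010 → 0  (bit 2 = 0)
position 2: 001 → 1  (bit 1 = 1)
position 1: 000 → 1  (bit 0 = 1)
bits b7..b0 = 11000011 = 195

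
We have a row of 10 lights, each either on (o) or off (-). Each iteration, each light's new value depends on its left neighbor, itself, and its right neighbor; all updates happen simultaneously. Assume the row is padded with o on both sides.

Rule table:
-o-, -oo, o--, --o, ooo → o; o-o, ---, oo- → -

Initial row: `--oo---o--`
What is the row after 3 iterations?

o-ooo-oooo

ooo-o-oooo
oo--o-oooo
o-ooo-oooo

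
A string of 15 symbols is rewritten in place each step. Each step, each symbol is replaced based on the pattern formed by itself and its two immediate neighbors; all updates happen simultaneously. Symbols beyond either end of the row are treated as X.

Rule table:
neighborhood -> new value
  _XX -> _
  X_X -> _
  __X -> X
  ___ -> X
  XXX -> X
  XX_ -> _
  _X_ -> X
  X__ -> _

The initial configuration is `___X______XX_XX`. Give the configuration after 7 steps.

step 1: _XXX_XXXXX____X
step 2: __X___XXX__XXX_
step 3: _XX_XX_X__X_X__
step 4: _______X_XX_X_X
step 5: _XXXXXXX____X__
step 6: __XXXXX__XXXX_X
step 7: _X_XXX__X_XX___

_X_XXX__X_XX___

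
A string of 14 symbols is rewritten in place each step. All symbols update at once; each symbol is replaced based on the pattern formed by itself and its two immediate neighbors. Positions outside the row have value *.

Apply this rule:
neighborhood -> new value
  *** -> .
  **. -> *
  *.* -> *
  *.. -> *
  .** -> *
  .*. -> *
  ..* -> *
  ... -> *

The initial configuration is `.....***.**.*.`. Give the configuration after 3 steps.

******.*******
.....***......
******.*******

******.*******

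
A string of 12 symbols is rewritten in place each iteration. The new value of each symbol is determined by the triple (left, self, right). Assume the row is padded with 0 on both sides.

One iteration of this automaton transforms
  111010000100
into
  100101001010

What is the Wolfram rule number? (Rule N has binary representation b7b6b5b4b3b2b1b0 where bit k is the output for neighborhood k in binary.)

position 1: 111 → 0  (bit 7 = 0)
position 2: 110 → 0  (bit 6 = 0)
position 3: 101 → 1  (bit 5 = 1)
position 5: 100 → 1  (bit 4 = 1)
position 0: 011 → 1  (bit 3 = 1)
position 4: 010 → 0  (bit 2 = 0)
position 8: 001 → 1  (bit 1 = 1)
position 6: 000 → 0  (bit 0 = 0)
bits b7..b0 = 00111010 = 58

58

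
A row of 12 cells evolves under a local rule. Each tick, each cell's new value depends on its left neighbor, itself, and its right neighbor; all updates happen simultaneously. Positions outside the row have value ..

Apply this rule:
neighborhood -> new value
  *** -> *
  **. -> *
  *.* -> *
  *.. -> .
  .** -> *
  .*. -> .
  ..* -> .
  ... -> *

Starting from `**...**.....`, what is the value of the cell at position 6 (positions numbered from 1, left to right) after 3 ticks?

**.*.**.****
***.********
************
position 6 holds *

*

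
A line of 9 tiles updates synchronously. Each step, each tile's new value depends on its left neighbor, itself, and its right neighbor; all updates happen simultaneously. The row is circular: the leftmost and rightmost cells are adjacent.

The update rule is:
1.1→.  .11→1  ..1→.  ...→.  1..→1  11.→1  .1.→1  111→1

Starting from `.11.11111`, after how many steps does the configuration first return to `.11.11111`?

step 1: .11.11111

1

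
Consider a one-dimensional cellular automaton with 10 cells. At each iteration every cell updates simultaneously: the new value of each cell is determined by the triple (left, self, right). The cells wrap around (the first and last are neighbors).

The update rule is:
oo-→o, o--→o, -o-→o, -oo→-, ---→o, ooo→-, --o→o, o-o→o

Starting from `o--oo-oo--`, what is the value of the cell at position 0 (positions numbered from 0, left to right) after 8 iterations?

o

ooo-oo-ooo
--oo-oo---
oo-oo-oooo
-oo-oo----
o-oo-ooooo
oo-oo-----
-oo-oooooo
o-oo-----o
position 0 holds o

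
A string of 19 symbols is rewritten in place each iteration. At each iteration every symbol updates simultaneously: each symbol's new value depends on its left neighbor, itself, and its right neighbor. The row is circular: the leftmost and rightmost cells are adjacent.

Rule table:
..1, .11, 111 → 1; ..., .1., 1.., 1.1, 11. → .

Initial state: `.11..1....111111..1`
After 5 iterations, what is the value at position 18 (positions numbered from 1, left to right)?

.

.1..1....111111..1.
1..1....111111..1..
..1....111111..1..1
.1....111111..1..1.
1....111111..1..1..
position 18 holds .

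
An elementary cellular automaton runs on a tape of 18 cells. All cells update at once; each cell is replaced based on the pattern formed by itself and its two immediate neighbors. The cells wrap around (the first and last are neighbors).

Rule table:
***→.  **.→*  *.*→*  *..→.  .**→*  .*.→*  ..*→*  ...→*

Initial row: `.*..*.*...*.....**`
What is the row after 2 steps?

.***..***.***.....

**.****.***.******
.***..***.***.....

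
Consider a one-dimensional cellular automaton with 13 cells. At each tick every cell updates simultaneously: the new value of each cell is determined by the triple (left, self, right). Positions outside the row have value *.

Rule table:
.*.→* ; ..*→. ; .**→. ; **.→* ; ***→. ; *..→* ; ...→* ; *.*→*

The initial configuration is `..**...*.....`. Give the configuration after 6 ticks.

.**....***...

tick 1: *..***.*****.
tick 2: **...**....**
tick 3: .***..****...
tick 4: *..**....***.
tick 5: **..****...**
tick 6: .**....***...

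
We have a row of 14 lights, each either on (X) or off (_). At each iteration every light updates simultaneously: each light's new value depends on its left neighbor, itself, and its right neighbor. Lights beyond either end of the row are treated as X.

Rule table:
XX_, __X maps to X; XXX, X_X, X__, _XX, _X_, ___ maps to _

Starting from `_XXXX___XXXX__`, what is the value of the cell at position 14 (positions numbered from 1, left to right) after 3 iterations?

____X__X___X_X
___X__X___X___
__X__X___X___X
position 14 holds X

X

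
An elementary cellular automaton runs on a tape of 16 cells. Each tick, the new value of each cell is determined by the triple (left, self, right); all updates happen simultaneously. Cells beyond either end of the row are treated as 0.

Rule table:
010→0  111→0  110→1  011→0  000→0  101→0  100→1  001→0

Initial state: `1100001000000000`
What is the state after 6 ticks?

0000001100001000

0110000100000000
0011000010000000
0001100001000000
0000110000100000
0000011000010000
0000001100001000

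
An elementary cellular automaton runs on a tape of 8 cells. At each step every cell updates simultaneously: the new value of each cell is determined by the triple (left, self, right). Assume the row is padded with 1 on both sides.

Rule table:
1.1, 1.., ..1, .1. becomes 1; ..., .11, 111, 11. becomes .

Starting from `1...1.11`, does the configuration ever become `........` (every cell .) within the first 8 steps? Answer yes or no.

.1.111..
111...11
...1.1..
1.111111
.1......
111....1
...1..1.
1.111111
step 8 is 1.111111, still not uniform .

no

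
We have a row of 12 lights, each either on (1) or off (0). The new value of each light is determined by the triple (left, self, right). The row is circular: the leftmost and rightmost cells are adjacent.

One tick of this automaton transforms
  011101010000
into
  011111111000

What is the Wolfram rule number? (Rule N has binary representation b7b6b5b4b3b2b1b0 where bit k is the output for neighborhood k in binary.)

position 2: 111 → 1  (bit 7 = 1)
position 3: 110 → 1  (bit 6 = 1)
position 4: 101 → 1  (bit 5 = 1)
position 8: 100 → 1  (bit 4 = 1)
position 1: 011 → 1  (bit 3 = 1)
position 5: 010 → 1  (bit 2 = 1)
position 0: 001 → 0  (bit 1 = 0)
position 9: 000 → 0  (bit 0 = 0)
bits b7..b0 = 11111100 = 252

252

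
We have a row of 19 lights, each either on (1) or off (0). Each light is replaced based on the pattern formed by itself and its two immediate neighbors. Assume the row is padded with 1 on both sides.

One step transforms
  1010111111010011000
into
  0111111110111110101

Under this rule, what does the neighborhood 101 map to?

1

At position 1 the neighborhood is 101; the next row has 1 there.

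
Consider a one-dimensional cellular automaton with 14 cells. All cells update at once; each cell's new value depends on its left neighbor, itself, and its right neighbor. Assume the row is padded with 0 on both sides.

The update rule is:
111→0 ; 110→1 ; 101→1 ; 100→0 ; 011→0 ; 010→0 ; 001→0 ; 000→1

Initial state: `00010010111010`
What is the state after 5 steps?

step 1: 11000001001100
step 2: 01011100000101
step 3: 00100101110010
step 4: 10000010010000
step 5: 00111000000111

00111000000111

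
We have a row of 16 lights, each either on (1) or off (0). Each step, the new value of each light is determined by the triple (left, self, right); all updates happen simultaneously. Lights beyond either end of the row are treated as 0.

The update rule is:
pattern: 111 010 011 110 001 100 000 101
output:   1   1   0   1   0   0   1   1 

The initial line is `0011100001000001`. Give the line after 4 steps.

1110001101111011

1001101101011101
1000110111101111
1010011011110111
1110001101111011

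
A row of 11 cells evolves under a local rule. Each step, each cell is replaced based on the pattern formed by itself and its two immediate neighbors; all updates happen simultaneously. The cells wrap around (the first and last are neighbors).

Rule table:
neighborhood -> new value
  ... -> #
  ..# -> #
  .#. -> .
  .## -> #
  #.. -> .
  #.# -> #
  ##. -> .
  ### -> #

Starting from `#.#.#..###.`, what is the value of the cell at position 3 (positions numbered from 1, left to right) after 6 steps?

.#.#..###.#
#.#..###.#.
.#..###.#.#
#..###.#.#.
..###.#.#.#
.###.#.#.#.
position 3 holds #

#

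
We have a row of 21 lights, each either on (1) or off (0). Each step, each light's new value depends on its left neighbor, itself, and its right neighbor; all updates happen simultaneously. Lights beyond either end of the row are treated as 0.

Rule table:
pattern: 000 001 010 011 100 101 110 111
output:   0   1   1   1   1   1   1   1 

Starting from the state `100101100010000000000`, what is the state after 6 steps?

step 1: 111111110111000000000
step 2: 111111111111100000000
step 3: 111111111111110000000
step 4: 111111111111111000000
step 5: 111111111111111100000
step 6: 111111111111111110000

111111111111111110000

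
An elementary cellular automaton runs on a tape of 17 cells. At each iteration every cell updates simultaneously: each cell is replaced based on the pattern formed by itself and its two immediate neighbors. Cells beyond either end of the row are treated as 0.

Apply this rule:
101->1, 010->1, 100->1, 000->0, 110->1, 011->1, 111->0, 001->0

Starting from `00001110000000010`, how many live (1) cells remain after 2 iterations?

iteration 1: 00001011000000011
iteration 2: 00001111100000011
count of 1: 7

7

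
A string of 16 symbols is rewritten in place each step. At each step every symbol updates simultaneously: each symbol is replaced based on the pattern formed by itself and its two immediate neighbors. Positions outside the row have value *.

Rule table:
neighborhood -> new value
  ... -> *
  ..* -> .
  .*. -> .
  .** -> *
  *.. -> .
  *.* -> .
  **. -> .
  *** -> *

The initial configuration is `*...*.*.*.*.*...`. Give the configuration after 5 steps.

....******..***.

step 1: ..*...........*.
step 2: ....*********...
step 3: .**.********..*.
step 4: .*..*******.....
step 5: ....******..***.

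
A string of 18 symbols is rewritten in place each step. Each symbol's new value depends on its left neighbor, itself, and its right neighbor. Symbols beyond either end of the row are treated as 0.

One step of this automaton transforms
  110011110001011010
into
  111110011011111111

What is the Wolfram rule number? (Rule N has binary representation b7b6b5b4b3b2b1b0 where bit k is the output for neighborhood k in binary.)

126

position 5: 111 → 0  (bit 7 = 0)
position 1: 110 → 1  (bit 6 = 1)
position 12: 101 → 1  (bit 5 = 1)
position 2: 100 → 1  (bit 4 = 1)
position 0: 011 → 1  (bit 3 = 1)
position 11: 010 → 1  (bit 2 = 1)
position 3: 001 → 1  (bit 1 = 1)
position 9: 000 → 0  (bit 0 = 0)
bits b7..b0 = 01111110 = 126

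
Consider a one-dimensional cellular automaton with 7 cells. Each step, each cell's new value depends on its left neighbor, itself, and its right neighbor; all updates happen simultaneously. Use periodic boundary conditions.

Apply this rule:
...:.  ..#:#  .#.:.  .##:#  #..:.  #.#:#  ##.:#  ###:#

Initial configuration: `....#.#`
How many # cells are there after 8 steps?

2

...#.#.
..#.#..
.#.#...
#.#....
.#....#
#....#.
....#.#  (repeats step 0; period 7)
step 8: ...#.#.
count of #: 2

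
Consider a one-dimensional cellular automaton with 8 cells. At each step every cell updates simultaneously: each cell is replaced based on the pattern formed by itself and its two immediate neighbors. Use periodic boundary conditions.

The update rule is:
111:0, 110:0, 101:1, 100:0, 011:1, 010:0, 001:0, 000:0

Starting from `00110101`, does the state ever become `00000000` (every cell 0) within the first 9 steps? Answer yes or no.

yes

step 1: 00101010
step 2: 00010100
step 3: 00001000
step 4: 00000000
all cells are 0 at step 4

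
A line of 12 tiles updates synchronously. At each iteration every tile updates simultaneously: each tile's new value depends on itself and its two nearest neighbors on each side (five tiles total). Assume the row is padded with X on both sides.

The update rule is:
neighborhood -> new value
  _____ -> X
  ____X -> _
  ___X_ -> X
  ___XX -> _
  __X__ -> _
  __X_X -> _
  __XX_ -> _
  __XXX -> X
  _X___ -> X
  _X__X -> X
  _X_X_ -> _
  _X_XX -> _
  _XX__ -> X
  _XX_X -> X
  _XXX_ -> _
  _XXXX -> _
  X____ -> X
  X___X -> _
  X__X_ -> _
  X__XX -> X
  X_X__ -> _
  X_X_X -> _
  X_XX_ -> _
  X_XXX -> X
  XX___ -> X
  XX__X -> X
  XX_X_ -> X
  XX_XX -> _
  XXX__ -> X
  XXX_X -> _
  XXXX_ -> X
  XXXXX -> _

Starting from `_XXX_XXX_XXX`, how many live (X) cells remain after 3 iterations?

2

_X___X___X__
X_X_X_X_X_XX
_X________X_
count of X: 2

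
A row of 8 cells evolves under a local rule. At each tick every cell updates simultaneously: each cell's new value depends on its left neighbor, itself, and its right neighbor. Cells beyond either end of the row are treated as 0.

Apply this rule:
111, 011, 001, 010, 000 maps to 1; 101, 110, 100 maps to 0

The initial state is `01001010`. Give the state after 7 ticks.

tick 1: 11011010
tick 2: 10010010
tick 3: 10110110
tick 4: 10100100
tick 5: 10101101
tick 6: 10101001
tick 7: 10101011

10101011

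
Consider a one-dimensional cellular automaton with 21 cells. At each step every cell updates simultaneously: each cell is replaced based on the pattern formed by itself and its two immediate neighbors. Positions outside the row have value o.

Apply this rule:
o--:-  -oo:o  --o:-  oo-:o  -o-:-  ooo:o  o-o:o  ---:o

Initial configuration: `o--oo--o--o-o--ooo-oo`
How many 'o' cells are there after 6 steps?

o--oo------o---oooooo
o--oo-oooo---o-oooooo
o--ooooooo-o--ooooooo
o--oooooooo---ooooooo
o--oooooooo-o-ooooooo
o--ooooooooo-oooooooo
count of o: 18

18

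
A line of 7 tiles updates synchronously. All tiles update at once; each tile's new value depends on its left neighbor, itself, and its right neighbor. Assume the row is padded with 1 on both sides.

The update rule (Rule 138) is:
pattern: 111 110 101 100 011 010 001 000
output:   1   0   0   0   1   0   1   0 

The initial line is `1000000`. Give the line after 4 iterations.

0000001
0000011
0000111
0001111

0001111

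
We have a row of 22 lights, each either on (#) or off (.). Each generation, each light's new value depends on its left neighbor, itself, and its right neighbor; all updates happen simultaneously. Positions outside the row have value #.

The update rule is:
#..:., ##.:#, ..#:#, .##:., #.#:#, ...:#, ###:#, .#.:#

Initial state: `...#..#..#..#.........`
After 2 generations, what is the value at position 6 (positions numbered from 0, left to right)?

.###.##.##.##.########
#.###.##.##.##.#######
position 6 holds #

#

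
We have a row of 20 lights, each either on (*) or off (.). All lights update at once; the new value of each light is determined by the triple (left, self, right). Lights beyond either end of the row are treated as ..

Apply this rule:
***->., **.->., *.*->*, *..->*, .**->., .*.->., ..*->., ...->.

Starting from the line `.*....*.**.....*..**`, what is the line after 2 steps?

step 1: ..*....*..*.....*...
step 2: ...*....*..*.....*..

...*....*..*.....*..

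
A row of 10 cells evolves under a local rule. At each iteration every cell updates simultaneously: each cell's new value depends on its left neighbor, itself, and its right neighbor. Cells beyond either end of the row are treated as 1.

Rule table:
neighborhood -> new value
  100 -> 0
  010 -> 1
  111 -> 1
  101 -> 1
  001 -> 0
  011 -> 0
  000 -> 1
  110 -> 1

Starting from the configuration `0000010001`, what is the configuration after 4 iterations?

1110111100

0111010100
1011111100
1101111100
1110111100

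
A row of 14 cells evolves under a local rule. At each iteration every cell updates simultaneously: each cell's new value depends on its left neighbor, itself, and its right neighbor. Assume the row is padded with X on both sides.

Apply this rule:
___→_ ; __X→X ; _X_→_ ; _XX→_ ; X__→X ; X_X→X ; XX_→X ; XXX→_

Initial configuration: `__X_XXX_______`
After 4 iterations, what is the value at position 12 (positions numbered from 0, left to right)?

XX_X__XX_____X
_XX_XX_XX___X_
X_XX_XX_XX_X_X
XX_XX_XX_XX_X_
position 12 holds X

X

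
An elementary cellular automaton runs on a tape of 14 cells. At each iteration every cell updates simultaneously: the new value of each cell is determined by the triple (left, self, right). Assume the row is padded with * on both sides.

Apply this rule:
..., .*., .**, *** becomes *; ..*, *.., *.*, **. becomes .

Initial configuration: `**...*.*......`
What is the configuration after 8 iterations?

.*.*.*.*.*..*.

*..*.*.*.****.
...*.*.*.***..
.*.*.*.*.**...
.*.*.*.*.*..*.
.*.*.*.*.*..*.  (fixed point — unchanged through iteration 8)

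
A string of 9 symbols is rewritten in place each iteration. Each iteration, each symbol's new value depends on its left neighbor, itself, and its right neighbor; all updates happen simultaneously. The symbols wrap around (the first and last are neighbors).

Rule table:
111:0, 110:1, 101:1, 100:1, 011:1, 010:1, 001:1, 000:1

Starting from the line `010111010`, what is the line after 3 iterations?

111101111

111101111
000111000
111101111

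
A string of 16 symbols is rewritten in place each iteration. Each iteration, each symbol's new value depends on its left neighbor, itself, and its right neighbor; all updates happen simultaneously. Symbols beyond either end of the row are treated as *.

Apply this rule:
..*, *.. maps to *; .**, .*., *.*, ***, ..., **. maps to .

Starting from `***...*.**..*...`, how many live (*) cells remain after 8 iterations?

8

...*.*....**.*.*
*.*...*..*......
...*.*.**.*....*
*.*........*..*.
...*......*.**..
*.*.*....*....**
.....*..*.*..*..
*...*.**...**.**
count of *: 8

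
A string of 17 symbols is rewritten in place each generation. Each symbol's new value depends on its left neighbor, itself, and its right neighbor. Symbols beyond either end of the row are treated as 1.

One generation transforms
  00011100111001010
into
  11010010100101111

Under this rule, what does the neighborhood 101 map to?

1

At position 14 the neighborhood is 101; the next row has 1 there.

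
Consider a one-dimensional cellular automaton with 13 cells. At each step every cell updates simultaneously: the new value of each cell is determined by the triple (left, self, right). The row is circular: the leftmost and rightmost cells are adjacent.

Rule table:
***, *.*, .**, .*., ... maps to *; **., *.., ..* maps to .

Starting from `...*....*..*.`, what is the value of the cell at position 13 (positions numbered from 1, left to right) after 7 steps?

*

**.*.**.*..*.
*.****.**..**
.****.**...**
****.**..*.*.
***.**...****
**.**..*.****
*.**...******
position 13 holds *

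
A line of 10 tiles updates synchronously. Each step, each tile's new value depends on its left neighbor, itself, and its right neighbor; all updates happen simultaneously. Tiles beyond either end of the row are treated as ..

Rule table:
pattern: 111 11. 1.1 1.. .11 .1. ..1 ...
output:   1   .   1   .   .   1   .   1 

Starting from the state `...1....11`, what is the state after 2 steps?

step 1: 11.1.11...
step 2: ..111...11

..111...11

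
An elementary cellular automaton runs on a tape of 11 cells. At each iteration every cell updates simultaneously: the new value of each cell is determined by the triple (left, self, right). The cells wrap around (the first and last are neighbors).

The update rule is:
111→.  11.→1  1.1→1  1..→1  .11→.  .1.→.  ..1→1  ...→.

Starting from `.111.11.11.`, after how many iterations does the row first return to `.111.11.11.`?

1..11.11.11
111.11.11..
..11.11.111
11.11.11..1
.11.11.111.
1.11.11..11
11.11.111..
.11.11..111
1.11.111..1
11.11..111.
.11.111..11
1.11..111.1
11.111..11.
.11..111.11
1.111..11.1
11..111.11.
.111..11.11
1..111.11.1
111..11.11.
..111.11.11
11..11.11.1
.111.11.11.

22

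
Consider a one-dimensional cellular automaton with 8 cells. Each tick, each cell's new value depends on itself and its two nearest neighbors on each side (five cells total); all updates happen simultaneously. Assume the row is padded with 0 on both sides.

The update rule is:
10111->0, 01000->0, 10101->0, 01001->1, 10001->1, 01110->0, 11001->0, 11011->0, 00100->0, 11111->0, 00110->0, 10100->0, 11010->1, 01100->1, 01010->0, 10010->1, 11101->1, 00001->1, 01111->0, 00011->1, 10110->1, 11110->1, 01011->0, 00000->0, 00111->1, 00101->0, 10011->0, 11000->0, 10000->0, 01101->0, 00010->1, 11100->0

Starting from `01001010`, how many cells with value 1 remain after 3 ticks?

3

10110000
00110000
11010000
count of 1: 3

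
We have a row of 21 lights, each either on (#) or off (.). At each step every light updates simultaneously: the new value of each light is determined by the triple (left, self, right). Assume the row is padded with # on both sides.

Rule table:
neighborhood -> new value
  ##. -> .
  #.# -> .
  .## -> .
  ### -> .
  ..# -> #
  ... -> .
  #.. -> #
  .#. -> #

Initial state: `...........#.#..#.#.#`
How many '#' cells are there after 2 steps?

#.........##.####.#..
.#.......#........###
count of #: 5

5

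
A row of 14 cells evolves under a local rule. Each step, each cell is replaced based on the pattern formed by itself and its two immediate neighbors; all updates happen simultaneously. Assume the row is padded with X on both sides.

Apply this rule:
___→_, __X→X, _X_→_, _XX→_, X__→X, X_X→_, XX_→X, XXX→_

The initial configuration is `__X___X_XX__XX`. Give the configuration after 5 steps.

XX_X_X___XXX__
_X____X_X__XXX
__X__X___XX___
XX_XX_X_X_XX_X
_X__X______X__

_X__X______X__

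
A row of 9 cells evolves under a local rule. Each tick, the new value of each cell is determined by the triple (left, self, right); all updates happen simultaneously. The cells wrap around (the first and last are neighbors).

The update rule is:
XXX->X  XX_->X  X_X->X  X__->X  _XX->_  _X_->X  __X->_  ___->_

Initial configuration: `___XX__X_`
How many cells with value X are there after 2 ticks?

____XX_XX
X____XX_X
count of X: 4

4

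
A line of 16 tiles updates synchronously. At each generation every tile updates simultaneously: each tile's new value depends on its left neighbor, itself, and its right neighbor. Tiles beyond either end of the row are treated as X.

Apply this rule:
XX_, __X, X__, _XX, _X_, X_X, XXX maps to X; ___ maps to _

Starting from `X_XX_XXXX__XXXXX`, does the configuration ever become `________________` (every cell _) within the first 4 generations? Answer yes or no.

no

XXXXXXXXXXXXXXXX
XXXXXXXXXXXXXXXX  (fixed point — unchanged through generation 4)
generation 4 is XXXXXXXXXXXXXXXX, still not uniform _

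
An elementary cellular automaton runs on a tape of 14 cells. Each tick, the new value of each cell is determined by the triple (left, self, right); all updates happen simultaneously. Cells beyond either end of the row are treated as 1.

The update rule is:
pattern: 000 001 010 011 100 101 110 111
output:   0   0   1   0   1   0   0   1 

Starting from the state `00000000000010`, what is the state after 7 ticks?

01100110000010

tick 1: 10000000000010
tick 2: 01000000000010
tick 3: 01100000000010
tick 4: 00010000000010
tick 5: 10011000000010
tick 6: 01000100000010
tick 7: 01100110000010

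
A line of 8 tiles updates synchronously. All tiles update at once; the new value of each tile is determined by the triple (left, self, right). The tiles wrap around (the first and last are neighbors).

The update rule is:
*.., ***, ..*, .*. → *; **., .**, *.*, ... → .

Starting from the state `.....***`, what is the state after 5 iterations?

iteration 1: *...*.*.
iteration 2: **.**.*.
iteration 3: ......*.
iteration 4: .....***  (repeats iteration 0; period 4)
iteration 5: *...*.*.

*...*.*.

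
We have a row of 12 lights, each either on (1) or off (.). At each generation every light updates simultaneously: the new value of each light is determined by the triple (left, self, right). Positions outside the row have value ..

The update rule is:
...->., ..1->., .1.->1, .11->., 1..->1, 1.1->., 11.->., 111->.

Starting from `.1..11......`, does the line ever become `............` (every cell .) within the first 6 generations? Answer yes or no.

generation 1: .11...1.....
generation 2: ...1..11....
generation 3: ...11...1...
generation 4: .....1..11..
generation 5: .....11...1.
generation 6: .......1..11
generation 6 is .......1..11, still not uniform .

no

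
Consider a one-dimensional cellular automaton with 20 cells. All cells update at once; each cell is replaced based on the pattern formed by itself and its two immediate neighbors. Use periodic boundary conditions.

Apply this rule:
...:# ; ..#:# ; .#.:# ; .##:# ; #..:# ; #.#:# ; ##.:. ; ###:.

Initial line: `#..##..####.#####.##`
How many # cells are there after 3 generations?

generation 1: .###.###...##....##.
generation 2: ##..##..####.#####.#
generation 3: ..###.###...##....##
count of #: 10

10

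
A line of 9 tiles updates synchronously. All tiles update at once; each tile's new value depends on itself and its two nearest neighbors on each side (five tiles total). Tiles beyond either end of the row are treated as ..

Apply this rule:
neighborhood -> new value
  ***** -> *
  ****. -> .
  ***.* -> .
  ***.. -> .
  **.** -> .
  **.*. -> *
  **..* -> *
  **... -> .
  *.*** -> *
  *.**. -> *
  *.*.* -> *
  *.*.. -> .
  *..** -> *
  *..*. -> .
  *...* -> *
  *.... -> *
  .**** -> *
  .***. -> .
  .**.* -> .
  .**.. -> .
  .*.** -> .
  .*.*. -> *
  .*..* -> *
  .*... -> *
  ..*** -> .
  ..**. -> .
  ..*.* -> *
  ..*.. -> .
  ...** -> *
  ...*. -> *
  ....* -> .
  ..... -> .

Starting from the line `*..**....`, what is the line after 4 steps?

.**...*..
*...**.**
.***...*.
*....**.*

*....**.*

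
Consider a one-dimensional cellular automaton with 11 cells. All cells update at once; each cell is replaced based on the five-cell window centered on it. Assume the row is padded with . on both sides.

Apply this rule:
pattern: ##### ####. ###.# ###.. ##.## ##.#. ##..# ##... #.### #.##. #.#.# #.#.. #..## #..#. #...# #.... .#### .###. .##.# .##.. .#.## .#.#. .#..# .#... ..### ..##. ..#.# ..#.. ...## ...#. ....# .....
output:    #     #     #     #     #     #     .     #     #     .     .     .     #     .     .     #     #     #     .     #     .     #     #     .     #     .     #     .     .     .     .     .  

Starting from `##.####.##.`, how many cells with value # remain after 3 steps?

8

..######.##
..#######.#
..########.
count of #: 8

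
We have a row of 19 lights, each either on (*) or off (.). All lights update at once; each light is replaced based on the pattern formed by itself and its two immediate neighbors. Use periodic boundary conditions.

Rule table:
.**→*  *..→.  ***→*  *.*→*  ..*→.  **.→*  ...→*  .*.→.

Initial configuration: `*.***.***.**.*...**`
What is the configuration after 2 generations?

*************..*.**
*************...***

*************...***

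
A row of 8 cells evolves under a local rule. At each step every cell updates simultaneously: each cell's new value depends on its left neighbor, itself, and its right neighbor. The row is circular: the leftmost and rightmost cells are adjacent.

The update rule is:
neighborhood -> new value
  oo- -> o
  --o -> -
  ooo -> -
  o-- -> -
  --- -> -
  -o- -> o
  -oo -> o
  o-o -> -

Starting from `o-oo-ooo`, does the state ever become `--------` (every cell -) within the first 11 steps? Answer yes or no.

o-oo-o--
o-oo-o--  (fixed point — unchanged through step 11)
step 11 is o-oo-o--, still not uniform -

no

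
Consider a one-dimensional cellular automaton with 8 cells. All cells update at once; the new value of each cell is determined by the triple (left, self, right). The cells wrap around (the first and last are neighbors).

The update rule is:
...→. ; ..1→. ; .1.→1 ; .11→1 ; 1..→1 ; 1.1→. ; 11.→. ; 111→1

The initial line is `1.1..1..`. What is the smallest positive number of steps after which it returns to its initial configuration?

step 1: 1.11.11.
step 2: 1.1..1..

2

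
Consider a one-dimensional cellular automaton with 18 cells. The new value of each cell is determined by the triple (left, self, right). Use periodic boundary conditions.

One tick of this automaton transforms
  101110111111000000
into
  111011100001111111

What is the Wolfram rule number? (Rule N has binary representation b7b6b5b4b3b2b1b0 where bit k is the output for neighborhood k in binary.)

position 3: 111 → 0  (bit 7 = 0)
position 4: 110 → 1  (bit 6 = 1)
position 1: 101 → 1  (bit 5 = 1)
position 12: 100 → 1  (bit 4 = 1)
position 2: 011 → 1  (bit 3 = 1)
position 0: 010 → 1  (bit 2 = 1)
position 17: 001 → 1  (bit 1 = 1)
position 13: 000 → 1  (bit 0 = 1)
bits b7..b0 = 01111111 = 127

127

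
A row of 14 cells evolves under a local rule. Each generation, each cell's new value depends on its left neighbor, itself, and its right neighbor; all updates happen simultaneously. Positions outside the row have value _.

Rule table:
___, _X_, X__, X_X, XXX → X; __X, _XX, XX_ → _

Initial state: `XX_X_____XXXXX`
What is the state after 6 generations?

XX_X_X_XXXXXX_

__XXXXXX__XXX_
X__XXXX_X__X_X
XX__XX_XXX_XXX
__X___X_X_X_X_
X_XXX_XXXXXXXX
XX_X_X_XXXXXX_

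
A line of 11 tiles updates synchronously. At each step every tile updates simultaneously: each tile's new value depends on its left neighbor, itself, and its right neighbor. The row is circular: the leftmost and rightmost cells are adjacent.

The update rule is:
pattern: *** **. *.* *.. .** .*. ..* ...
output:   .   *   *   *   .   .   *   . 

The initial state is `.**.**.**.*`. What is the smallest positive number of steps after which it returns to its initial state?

*.**.**.**.
.*.**.**.**
*.*.**.**.*
**.*.**.**.
.**.*.**.**
*.**.*.**.*
**.**.*.**.
.**.**.*.**
*.**.**.*.*
**.**.**.*.
.**.**.**.*

11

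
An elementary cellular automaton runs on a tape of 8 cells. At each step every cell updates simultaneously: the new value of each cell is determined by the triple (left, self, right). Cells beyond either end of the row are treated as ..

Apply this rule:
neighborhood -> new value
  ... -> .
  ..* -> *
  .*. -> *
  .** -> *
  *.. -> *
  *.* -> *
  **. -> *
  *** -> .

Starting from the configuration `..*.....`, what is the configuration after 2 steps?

.***....
**.**...

**.**...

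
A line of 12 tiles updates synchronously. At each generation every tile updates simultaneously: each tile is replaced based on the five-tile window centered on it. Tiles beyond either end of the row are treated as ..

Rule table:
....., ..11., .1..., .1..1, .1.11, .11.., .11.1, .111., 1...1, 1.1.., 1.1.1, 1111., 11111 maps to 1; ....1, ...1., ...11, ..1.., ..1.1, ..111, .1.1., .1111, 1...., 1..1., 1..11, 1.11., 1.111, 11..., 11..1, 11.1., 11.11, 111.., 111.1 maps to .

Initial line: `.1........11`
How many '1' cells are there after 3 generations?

generation 1: ..1.1111..11
generation 2: ...1..1...11
generation 3: 1...1..11.11
count of 1: 6

6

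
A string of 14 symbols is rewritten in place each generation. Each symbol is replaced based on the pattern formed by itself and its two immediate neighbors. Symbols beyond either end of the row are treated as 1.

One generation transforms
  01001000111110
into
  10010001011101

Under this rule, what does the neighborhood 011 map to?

0

At position 8 the neighborhood is 011; the next row has 0 there.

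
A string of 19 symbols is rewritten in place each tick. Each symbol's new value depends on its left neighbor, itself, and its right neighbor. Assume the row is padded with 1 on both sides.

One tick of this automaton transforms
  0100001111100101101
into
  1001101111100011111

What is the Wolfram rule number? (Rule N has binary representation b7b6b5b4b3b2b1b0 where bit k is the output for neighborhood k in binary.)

233

position 7: 111 → 1  (bit 7 = 1)
position 10: 110 → 1  (bit 6 = 1)
position 0: 101 → 1  (bit 5 = 1)
position 2: 100 → 0  (bit 4 = 0)
position 6: 011 → 1  (bit 3 = 1)
position 1: 010 → 0  (bit 2 = 0)
position 5: 001 → 0  (bit 1 = 0)
position 3: 000 → 1  (bit 0 = 1)
bits b7..b0 = 11101001 = 233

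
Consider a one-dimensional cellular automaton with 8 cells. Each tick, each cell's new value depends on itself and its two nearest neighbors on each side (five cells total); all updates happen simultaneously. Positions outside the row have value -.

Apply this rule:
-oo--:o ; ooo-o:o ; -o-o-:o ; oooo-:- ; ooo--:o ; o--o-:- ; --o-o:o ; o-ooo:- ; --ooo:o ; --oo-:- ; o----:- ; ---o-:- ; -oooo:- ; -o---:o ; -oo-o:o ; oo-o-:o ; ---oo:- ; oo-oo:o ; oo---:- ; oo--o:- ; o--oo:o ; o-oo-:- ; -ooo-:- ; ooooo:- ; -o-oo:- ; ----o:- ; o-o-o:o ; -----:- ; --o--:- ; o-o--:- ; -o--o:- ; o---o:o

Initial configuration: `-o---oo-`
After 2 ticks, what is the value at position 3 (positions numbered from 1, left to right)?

tick 1: --oo--o-
tick 2: ---o---o
position 3 holds -

-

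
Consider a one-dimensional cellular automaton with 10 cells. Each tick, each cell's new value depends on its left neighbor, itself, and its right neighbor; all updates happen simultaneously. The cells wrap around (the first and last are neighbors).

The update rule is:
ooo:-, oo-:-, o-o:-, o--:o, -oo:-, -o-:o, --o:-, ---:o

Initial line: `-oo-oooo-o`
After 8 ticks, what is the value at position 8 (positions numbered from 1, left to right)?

o

---------o
oooooooo-o
----------
oooooooooo
----------  (repeats tick 3; period 2)
tick 8: oooooooooo
position 8 holds o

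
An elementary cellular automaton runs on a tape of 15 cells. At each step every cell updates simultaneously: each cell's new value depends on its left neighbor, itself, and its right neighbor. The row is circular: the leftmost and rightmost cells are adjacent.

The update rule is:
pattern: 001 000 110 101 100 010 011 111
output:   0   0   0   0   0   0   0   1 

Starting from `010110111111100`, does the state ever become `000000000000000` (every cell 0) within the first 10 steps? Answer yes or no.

000000011111000
000000001110000
000000000100000
000000000000000
all cells are 0 at step 4

yes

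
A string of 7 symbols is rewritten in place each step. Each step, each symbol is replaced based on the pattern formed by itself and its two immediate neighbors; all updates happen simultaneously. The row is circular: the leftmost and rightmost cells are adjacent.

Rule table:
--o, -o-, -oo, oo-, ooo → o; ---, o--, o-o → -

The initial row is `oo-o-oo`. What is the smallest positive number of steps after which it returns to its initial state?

1

oo-o-oo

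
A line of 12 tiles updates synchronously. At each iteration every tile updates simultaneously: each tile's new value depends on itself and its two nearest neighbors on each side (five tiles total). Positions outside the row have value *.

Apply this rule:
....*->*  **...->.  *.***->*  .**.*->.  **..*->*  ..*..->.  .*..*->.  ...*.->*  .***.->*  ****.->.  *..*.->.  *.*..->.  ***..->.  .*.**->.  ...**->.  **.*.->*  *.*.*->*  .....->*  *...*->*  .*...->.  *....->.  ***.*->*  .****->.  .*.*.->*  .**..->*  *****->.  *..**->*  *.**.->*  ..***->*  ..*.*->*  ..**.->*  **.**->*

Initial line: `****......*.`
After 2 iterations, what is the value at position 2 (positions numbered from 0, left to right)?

*

......*****.
..***.*...**
position 2 holds *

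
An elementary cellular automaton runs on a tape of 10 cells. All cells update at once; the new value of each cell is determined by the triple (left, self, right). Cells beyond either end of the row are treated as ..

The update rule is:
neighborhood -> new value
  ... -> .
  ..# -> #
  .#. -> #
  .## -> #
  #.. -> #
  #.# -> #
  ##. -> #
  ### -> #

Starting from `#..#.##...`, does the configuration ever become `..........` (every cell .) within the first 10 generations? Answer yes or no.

no

generation 1: ########..
generation 2: #########.
generation 3: ##########
generation 4: ##########  (fixed point — unchanged through generation 10)
generation 10 is ##########, still not uniform .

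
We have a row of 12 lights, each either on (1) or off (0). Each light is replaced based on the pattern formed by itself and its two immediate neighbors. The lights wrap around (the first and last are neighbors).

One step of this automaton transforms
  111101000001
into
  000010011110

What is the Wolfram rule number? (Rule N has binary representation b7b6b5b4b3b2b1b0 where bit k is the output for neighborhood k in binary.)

35

position 0: 111 → 0  (bit 7 = 0)
position 3: 110 → 0  (bit 6 = 0)
position 4: 101 → 1  (bit 5 = 1)
position 6: 100 → 0  (bit 4 = 0)
position 11: 011 → 0  (bit 3 = 0)
position 5: 010 → 0  (bit 2 = 0)
position 10: 001 → 1  (bit 1 = 1)
position 7: 000 → 1  (bit 0 = 1)
bits b7..b0 = 00100011 = 35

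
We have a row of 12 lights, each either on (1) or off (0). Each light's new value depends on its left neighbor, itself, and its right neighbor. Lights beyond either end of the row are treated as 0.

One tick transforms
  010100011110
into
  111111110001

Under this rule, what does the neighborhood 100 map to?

1

At position 4 the neighborhood is 100; the next row has 1 there.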